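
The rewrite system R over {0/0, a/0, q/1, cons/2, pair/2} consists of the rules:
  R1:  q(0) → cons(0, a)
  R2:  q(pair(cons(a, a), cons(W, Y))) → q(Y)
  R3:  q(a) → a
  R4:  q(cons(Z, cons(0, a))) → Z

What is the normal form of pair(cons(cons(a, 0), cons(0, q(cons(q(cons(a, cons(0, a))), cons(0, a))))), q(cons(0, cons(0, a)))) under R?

pair(cons(cons(a, 0), cons(0, a)), 0)

1. pair(cons(cons(a, 0), cons(0, q(cons(q(cons(a, cons(0, a))), cons(0, a))))), q(cons(0, cons(0, a))))  →  pair(cons(cons(a, 0), cons(0, q(cons(a, cons(0, a))))), q(cons(0, cons(0, a))))   [R4 at 1.2.2]
2. pair(cons(cons(a, 0), cons(0, q(cons(a, cons(0, a))))), q(cons(0, cons(0, a))))  →  pair(cons(cons(a, 0), cons(0, a)), q(cons(0, cons(0, a))))   [R4 at 1.2.2]
3. pair(cons(cons(a, 0), cons(0, a)), q(cons(0, cons(0, a))))  →  pair(cons(cons(a, 0), cons(0, a)), 0)   [R4 at 2]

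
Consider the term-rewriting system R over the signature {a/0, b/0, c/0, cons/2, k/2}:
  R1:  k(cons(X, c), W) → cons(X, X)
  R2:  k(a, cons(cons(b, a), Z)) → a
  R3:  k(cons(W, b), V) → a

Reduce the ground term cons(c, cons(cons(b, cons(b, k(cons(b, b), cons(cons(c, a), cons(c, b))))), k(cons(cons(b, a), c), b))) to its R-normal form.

cons(c, cons(cons(b, cons(b, a)), cons(cons(b, a), cons(b, a))))

1. cons(c, cons(cons(b, cons(b, k(cons(b, b), cons(cons(c, a), cons(c, b))))), k(cons(cons(b, a), c), b)))  →  cons(c, cons(cons(b, cons(b, a)), k(cons(cons(b, a), c), b)))   [R3 at 2.1.2.2]
2. cons(c, cons(cons(b, cons(b, a)), k(cons(cons(b, a), c), b)))  →  cons(c, cons(cons(b, cons(b, a)), cons(cons(b, a), cons(b, a))))   [R1 at 2.2]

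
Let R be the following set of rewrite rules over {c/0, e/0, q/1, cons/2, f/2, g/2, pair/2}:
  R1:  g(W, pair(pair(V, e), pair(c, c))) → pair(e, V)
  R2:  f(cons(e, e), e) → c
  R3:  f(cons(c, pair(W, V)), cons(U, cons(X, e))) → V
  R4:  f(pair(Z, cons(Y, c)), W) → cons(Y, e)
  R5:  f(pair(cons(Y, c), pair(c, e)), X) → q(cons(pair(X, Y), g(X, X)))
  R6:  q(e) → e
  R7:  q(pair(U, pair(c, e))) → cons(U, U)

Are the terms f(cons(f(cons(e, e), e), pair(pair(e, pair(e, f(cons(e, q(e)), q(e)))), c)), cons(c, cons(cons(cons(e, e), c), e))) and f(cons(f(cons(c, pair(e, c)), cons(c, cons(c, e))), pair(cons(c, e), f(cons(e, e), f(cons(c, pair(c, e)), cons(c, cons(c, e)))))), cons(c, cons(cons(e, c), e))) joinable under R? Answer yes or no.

Reduce t₁ = f(cons(f(cons(e, e), e), pair(pair(e, pair(e, f(cons(e, q(e)), q(e)))), c)), cons(c, cons(cons(cons(e, e), c), e))):
1. f(cons(f(cons(e, e), e), pair(pair(e, pair(e, f(cons(e, q(e)), q(e)))), c)), cons(c, cons(cons(cons(e, e), c), e)))  →  f(cons(c, pair(pair(e, pair(e, f(cons(e, q(e)), q(e)))), c)), cons(c, cons(cons(cons(e, e), c), e)))   [R2 at 1.1]
2. f(cons(c, pair(pair(e, pair(e, f(cons(e, q(e)), q(e)))), c)), cons(c, cons(cons(cons(e, e), c), e)))  →  c   [R3 at ε]

Reduce t₂ = f(cons(f(cons(c, pair(e, c)), cons(c, cons(c, e))), pair(cons(c, e), f(cons(e, e), f(cons(c, pair(c, e)), cons(c, cons(c, e)))))), cons(c, cons(cons(e, c), e))):
1. f(cons(f(cons(c, pair(e, c)), cons(c, cons(c, e))), pair(cons(c, e), f(cons(e, e), f(cons(c, pair(c, e)), cons(c, cons(c, e)))))), cons(c, cons(cons(e, c), e)))  →  f(cons(c, pair(cons(c, e), f(cons(e, e), f(cons(c, pair(c, e)), cons(c, cons(c, e)))))), cons(c, cons(cons(e, c), e)))   [R3 at 1.1]
2. f(cons(c, pair(cons(c, e), f(cons(e, e), f(cons(c, pair(c, e)), cons(c, cons(c, e)))))), cons(c, cons(cons(e, c), e)))  →  f(cons(e, e), f(cons(c, pair(c, e)), cons(c, cons(c, e))))   [R3 at ε]
3. f(cons(e, e), f(cons(c, pair(c, e)), cons(c, cons(c, e))))  →  f(cons(e, e), e)   [R3 at 2]
4. f(cons(e, e), e)  →  c   [R2 at ε]

yes — NF(t₁) = c, NF(t₂) = c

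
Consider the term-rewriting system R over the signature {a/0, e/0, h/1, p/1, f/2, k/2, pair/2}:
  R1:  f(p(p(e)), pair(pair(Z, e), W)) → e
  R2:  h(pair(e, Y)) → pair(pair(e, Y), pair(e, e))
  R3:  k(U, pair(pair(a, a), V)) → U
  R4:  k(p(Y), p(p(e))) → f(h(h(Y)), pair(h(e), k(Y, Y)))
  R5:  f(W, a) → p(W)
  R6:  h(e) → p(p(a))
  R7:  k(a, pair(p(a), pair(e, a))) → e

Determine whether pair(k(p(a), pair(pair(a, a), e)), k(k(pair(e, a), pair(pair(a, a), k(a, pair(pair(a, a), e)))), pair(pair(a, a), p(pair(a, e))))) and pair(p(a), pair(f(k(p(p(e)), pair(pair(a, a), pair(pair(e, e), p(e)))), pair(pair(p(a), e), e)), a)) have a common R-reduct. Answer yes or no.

Reduce t₁ = pair(k(p(a), pair(pair(a, a), e)), k(k(pair(e, a), pair(pair(a, a), k(a, pair(pair(a, a), e)))), pair(pair(a, a), p(pair(a, e))))):
1. pair(k(p(a), pair(pair(a, a), e)), k(k(pair(e, a), pair(pair(a, a), k(a, pair(pair(a, a), e)))), pair(pair(a, a), p(pair(a, e)))))  →  pair(p(a), k(k(pair(e, a), pair(pair(a, a), k(a, pair(pair(a, a), e)))), pair(pair(a, a), p(pair(a, e)))))   [R3 at 1]
2. pair(p(a), k(k(pair(e, a), pair(pair(a, a), k(a, pair(pair(a, a), e)))), pair(pair(a, a), p(pair(a, e)))))  →  pair(p(a), k(pair(e, a), pair(pair(a, a), k(a, pair(pair(a, a), e)))))   [R3 at 2]
3. pair(p(a), k(pair(e, a), pair(pair(a, a), k(a, pair(pair(a, a), e)))))  →  pair(p(a), pair(e, a))   [R3 at 2]

Reduce t₂ = pair(p(a), pair(f(k(p(p(e)), pair(pair(a, a), pair(pair(e, e), p(e)))), pair(pair(p(a), e), e)), a)):
1. pair(p(a), pair(f(k(p(p(e)), pair(pair(a, a), pair(pair(e, e), p(e)))), pair(pair(p(a), e), e)), a))  →  pair(p(a), pair(f(p(p(e)), pair(pair(p(a), e), e)), a))   [R3 at 2.1.1]
2. pair(p(a), pair(f(p(p(e)), pair(pair(p(a), e), e)), a))  →  pair(p(a), pair(e, a))   [R1 at 2.1]

yes — NF(t₁) = pair(p(a), pair(e, a)), NF(t₂) = pair(p(a), pair(e, a))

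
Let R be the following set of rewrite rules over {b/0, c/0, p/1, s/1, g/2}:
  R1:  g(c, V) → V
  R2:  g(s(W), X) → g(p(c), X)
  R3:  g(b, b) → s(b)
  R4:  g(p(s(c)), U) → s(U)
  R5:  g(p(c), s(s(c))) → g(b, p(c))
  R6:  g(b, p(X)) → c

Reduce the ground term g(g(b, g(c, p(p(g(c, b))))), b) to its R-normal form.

b

1. g(g(b, g(c, p(p(g(c, b))))), b)  →  g(g(b, p(p(g(c, b)))), b)   [R1 at 1.2]
2. g(g(b, p(p(g(c, b)))), b)  →  g(c, b)   [R6 at 1]
3. g(c, b)  →  b   [R1 at ε]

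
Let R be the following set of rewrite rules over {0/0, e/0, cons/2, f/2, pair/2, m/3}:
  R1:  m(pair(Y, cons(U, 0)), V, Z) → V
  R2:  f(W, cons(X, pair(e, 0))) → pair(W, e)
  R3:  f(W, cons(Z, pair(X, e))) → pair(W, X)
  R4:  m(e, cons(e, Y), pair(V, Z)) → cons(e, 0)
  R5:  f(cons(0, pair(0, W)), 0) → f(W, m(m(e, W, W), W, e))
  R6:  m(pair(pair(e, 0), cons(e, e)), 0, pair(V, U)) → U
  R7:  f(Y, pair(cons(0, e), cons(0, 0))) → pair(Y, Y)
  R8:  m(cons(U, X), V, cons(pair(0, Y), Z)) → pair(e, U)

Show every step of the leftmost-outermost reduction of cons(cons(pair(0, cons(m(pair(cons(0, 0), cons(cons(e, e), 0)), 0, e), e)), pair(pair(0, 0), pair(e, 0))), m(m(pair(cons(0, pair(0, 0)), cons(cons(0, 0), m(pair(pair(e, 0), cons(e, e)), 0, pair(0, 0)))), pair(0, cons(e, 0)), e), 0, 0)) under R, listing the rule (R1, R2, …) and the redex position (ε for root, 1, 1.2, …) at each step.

cons(cons(pair(0, cons(0, e)), pair(pair(0, 0), pair(e, 0))), 0)

1. cons(cons(pair(0, cons(m(pair(cons(0, 0), cons(cons(e, e), 0)), 0, e), e)), pair(pair(0, 0), pair(e, 0))), m(m(pair(cons(0, pair(0, 0)), cons(cons(0, 0), m(pair(pair(e, 0), cons(e, e)), 0, pair(0, 0)))), pair(0, cons(e, 0)), e), 0, 0))  →  cons(cons(pair(0, cons(0, e)), pair(pair(0, 0), pair(e, 0))), m(m(pair(cons(0, pair(0, 0)), cons(cons(0, 0), m(pair(pair(e, 0), cons(e, e)), 0, pair(0, 0)))), pair(0, cons(e, 0)), e), 0, 0))   [R1 at 1.1.2.1]
2. cons(cons(pair(0, cons(0, e)), pair(pair(0, 0), pair(e, 0))), m(m(pair(cons(0, pair(0, 0)), cons(cons(0, 0), m(pair(pair(e, 0), cons(e, e)), 0, pair(0, 0)))), pair(0, cons(e, 0)), e), 0, 0))  →  cons(cons(pair(0, cons(0, e)), pair(pair(0, 0), pair(e, 0))), m(m(pair(cons(0, pair(0, 0)), cons(cons(0, 0), 0)), pair(0, cons(e, 0)), e), 0, 0))   [R6 at 2.1.1.2.2]
3. cons(cons(pair(0, cons(0, e)), pair(pair(0, 0), pair(e, 0))), m(m(pair(cons(0, pair(0, 0)), cons(cons(0, 0), 0)), pair(0, cons(e, 0)), e), 0, 0))  →  cons(cons(pair(0, cons(0, e)), pair(pair(0, 0), pair(e, 0))), m(pair(0, cons(e, 0)), 0, 0))   [R1 at 2.1]
4. cons(cons(pair(0, cons(0, e)), pair(pair(0, 0), pair(e, 0))), m(pair(0, cons(e, 0)), 0, 0))  →  cons(cons(pair(0, cons(0, e)), pair(pair(0, 0), pair(e, 0))), 0)   [R1 at 2]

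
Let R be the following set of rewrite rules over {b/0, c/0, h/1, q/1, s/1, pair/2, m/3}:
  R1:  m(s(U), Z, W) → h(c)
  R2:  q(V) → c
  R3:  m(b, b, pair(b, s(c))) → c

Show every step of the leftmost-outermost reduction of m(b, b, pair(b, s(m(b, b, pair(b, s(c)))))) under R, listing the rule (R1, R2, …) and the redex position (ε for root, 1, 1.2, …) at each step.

c

1. m(b, b, pair(b, s(m(b, b, pair(b, s(c))))))  →  m(b, b, pair(b, s(c)))   [R3 at 3.2.1]
2. m(b, b, pair(b, s(c)))  →  c   [R3 at ε]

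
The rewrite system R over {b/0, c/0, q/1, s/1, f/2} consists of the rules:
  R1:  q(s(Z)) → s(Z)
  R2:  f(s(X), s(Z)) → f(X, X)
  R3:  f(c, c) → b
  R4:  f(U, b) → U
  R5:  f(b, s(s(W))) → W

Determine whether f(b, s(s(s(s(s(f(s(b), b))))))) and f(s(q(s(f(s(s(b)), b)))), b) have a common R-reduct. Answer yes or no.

yes — NF(t₁) = s(s(s(s(b)))), NF(t₂) = s(s(s(s(b))))

Reduce t₁ = f(b, s(s(s(s(s(f(s(b), b))))))):
1. f(b, s(s(s(s(s(f(s(b), b)))))))  →  s(s(s(f(s(b), b))))   [R5 at ε]
2. s(s(s(f(s(b), b))))  →  s(s(s(s(b))))   [R4 at 1.1.1]

Reduce t₂ = f(s(q(s(f(s(s(b)), b)))), b):
1. f(s(q(s(f(s(s(b)), b)))), b)  →  s(q(s(f(s(s(b)), b))))   [R4 at ε]
2. s(q(s(f(s(s(b)), b))))  →  s(s(f(s(s(b)), b)))   [R1 at 1]
3. s(s(f(s(s(b)), b)))  →  s(s(s(s(b))))   [R4 at 1.1]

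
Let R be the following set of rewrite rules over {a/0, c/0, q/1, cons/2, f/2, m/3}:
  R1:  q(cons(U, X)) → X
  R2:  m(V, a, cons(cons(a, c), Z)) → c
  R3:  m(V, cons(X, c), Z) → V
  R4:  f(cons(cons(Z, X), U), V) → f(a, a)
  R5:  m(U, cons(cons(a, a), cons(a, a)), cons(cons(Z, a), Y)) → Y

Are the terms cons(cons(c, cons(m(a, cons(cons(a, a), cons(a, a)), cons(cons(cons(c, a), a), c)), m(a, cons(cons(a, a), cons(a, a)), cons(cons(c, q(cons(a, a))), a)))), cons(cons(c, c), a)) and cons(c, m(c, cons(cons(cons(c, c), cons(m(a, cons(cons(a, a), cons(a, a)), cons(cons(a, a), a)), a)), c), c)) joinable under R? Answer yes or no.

no — NF(t₁) = cons(cons(c, cons(c, a)), cons(cons(c, c), a)), NF(t₂) = cons(c, c)

Reduce t₁ = cons(cons(c, cons(m(a, cons(cons(a, a), cons(a, a)), cons(cons(cons(c, a), a), c)), m(a, cons(cons(a, a), cons(a, a)), cons(cons(c, q(cons(a, a))), a)))), cons(cons(c, c), a)):
1. cons(cons(c, cons(m(a, cons(cons(a, a), cons(a, a)), cons(cons(cons(c, a), a), c)), m(a, cons(cons(a, a), cons(a, a)), cons(cons(c, q(cons(a, a))), a)))), cons(cons(c, c), a))  →  cons(cons(c, cons(c, m(a, cons(cons(a, a), cons(a, a)), cons(cons(c, q(cons(a, a))), a)))), cons(cons(c, c), a))   [R5 at 1.2.1]
2. cons(cons(c, cons(c, m(a, cons(cons(a, a), cons(a, a)), cons(cons(c, q(cons(a, a))), a)))), cons(cons(c, c), a))  →  cons(cons(c, cons(c, m(a, cons(cons(a, a), cons(a, a)), cons(cons(c, a), a)))), cons(cons(c, c), a))   [R1 at 1.2.2.3.1.2]
3. cons(cons(c, cons(c, m(a, cons(cons(a, a), cons(a, a)), cons(cons(c, a), a)))), cons(cons(c, c), a))  →  cons(cons(c, cons(c, a)), cons(cons(c, c), a))   [R5 at 1.2.2]

Reduce t₂ = cons(c, m(c, cons(cons(cons(c, c), cons(m(a, cons(cons(a, a), cons(a, a)), cons(cons(a, a), a)), a)), c), c)):
1. cons(c, m(c, cons(cons(cons(c, c), cons(m(a, cons(cons(a, a), cons(a, a)), cons(cons(a, a), a)), a)), c), c))  →  cons(c, c)   [R3 at 2]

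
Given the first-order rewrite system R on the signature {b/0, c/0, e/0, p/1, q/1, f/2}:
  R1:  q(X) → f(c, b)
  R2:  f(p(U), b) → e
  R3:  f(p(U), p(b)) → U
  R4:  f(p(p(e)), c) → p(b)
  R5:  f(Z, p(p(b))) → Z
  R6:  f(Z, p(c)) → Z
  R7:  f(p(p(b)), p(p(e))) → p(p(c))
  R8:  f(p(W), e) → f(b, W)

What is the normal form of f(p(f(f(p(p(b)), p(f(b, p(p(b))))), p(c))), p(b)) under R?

p(b)

1. f(p(f(f(p(p(b)), p(f(b, p(p(b))))), p(c))), p(b))  →  f(f(p(p(b)), p(f(b, p(p(b))))), p(c))   [R3 at ε]
2. f(f(p(p(b)), p(f(b, p(p(b))))), p(c))  →  f(p(p(b)), p(f(b, p(p(b)))))   [R6 at ε]
3. f(p(p(b)), p(f(b, p(p(b)))))  →  f(p(p(b)), p(b))   [R5 at 2.1]
4. f(p(p(b)), p(b))  →  p(b)   [R3 at ε]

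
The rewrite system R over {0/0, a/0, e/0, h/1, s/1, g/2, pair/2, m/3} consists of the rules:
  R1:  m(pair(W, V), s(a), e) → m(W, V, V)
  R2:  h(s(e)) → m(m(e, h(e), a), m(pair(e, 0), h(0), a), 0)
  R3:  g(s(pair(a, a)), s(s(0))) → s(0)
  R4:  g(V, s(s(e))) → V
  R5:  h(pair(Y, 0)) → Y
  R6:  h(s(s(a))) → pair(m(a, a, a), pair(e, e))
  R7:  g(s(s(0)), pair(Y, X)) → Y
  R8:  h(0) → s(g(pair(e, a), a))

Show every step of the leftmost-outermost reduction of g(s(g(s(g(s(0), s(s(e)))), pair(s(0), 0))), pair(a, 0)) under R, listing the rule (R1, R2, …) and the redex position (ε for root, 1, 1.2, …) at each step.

1. g(s(g(s(g(s(0), s(s(e)))), pair(s(0), 0))), pair(a, 0))  →  g(s(g(s(s(0)), pair(s(0), 0))), pair(a, 0))   [R4 at 1.1.1.1]
2. g(s(g(s(s(0)), pair(s(0), 0))), pair(a, 0))  →  g(s(s(0)), pair(a, 0))   [R7 at 1.1]
3. g(s(s(0)), pair(a, 0))  →  a   [R7 at ε]

a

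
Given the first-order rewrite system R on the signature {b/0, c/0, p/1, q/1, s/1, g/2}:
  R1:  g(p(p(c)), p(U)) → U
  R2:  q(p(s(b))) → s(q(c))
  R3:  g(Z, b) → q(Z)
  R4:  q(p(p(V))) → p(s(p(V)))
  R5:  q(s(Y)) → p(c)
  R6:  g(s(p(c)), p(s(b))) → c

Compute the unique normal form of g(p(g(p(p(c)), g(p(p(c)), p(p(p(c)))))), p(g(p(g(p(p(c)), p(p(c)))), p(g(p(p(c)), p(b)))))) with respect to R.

b

1. g(p(g(p(p(c)), g(p(p(c)), p(p(p(c)))))), p(g(p(g(p(p(c)), p(p(c)))), p(g(p(p(c)), p(b))))))  →  g(p(g(p(p(c)), p(p(c)))), p(g(p(g(p(p(c)), p(p(c)))), p(g(p(p(c)), p(b))))))   [R1 at 1.1.2]
2. g(p(g(p(p(c)), p(p(c)))), p(g(p(g(p(p(c)), p(p(c)))), p(g(p(p(c)), p(b))))))  →  g(p(p(c)), p(g(p(g(p(p(c)), p(p(c)))), p(g(p(p(c)), p(b))))))   [R1 at 1.1]
3. g(p(p(c)), p(g(p(g(p(p(c)), p(p(c)))), p(g(p(p(c)), p(b))))))  →  g(p(g(p(p(c)), p(p(c)))), p(g(p(p(c)), p(b))))   [R1 at ε]
4. g(p(g(p(p(c)), p(p(c)))), p(g(p(p(c)), p(b))))  →  g(p(p(c)), p(g(p(p(c)), p(b))))   [R1 at 1.1]
5. g(p(p(c)), p(g(p(p(c)), p(b))))  →  g(p(p(c)), p(b))   [R1 at ε]
6. g(p(p(c)), p(b))  →  b   [R1 at ε]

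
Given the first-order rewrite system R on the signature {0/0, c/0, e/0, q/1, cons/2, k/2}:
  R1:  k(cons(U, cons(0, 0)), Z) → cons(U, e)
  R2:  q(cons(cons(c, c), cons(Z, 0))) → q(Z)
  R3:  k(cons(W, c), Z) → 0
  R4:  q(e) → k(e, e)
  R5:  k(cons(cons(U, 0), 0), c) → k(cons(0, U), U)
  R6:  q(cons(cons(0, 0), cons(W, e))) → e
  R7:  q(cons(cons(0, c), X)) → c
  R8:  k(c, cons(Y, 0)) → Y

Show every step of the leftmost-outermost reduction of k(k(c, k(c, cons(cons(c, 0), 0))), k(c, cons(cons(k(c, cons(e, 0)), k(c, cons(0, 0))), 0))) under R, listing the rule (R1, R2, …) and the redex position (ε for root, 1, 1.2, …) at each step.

e

1. k(k(c, k(c, cons(cons(c, 0), 0))), k(c, cons(cons(k(c, cons(e, 0)), k(c, cons(0, 0))), 0)))  →  k(k(c, cons(c, 0)), k(c, cons(cons(k(c, cons(e, 0)), k(c, cons(0, 0))), 0)))   [R8 at 1.2]
2. k(k(c, cons(c, 0)), k(c, cons(cons(k(c, cons(e, 0)), k(c, cons(0, 0))), 0)))  →  k(c, k(c, cons(cons(k(c, cons(e, 0)), k(c, cons(0, 0))), 0)))   [R8 at 1]
3. k(c, k(c, cons(cons(k(c, cons(e, 0)), k(c, cons(0, 0))), 0)))  →  k(c, cons(k(c, cons(e, 0)), k(c, cons(0, 0))))   [R8 at 2]
4. k(c, cons(k(c, cons(e, 0)), k(c, cons(0, 0))))  →  k(c, cons(e, k(c, cons(0, 0))))   [R8 at 2.1]
5. k(c, cons(e, k(c, cons(0, 0))))  →  k(c, cons(e, 0))   [R8 at 2.2]
6. k(c, cons(e, 0))  →  e   [R8 at ε]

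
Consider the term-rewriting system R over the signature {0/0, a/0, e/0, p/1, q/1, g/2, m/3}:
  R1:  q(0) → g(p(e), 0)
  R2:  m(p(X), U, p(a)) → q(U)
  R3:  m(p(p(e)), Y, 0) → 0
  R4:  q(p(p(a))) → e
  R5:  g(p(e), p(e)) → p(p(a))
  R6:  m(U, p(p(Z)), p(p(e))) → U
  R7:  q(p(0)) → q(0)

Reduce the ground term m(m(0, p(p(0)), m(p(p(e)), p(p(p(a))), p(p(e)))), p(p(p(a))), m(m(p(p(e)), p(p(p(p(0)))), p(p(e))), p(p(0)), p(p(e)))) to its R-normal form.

1. m(m(0, p(p(0)), m(p(p(e)), p(p(p(a))), p(p(e)))), p(p(p(a))), m(m(p(p(e)), p(p(p(p(0)))), p(p(e))), p(p(0)), p(p(e))))  →  m(m(0, p(p(0)), p(p(e))), p(p(p(a))), m(m(p(p(e)), p(p(p(p(0)))), p(p(e))), p(p(0)), p(p(e))))   [R6 at 1.3]
2. m(m(0, p(p(0)), p(p(e))), p(p(p(a))), m(m(p(p(e)), p(p(p(p(0)))), p(p(e))), p(p(0)), p(p(e))))  →  m(0, p(p(p(a))), m(m(p(p(e)), p(p(p(p(0)))), p(p(e))), p(p(0)), p(p(e))))   [R6 at 1]
3. m(0, p(p(p(a))), m(m(p(p(e)), p(p(p(p(0)))), p(p(e))), p(p(0)), p(p(e))))  →  m(0, p(p(p(a))), m(p(p(e)), p(p(p(p(0)))), p(p(e))))   [R6 at 3]
4. m(0, p(p(p(a))), m(p(p(e)), p(p(p(p(0)))), p(p(e))))  →  m(0, p(p(p(a))), p(p(e)))   [R6 at 3]
5. m(0, p(p(p(a))), p(p(e)))  →  0   [R6 at ε]

0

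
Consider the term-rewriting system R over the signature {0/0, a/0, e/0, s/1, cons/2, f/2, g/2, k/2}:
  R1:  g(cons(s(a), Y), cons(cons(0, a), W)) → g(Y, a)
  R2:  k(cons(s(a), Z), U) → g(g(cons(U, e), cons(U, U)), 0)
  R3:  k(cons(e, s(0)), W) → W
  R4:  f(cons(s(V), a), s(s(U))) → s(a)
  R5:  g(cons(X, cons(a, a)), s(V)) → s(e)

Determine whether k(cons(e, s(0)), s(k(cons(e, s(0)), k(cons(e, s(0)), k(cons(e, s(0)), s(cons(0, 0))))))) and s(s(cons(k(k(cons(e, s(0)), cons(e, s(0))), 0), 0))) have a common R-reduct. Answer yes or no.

yes — NF(t₁) = s(s(cons(0, 0))), NF(t₂) = s(s(cons(0, 0)))

Reduce t₁ = k(cons(e, s(0)), s(k(cons(e, s(0)), k(cons(e, s(0)), k(cons(e, s(0)), s(cons(0, 0))))))):
1. k(cons(e, s(0)), s(k(cons(e, s(0)), k(cons(e, s(0)), k(cons(e, s(0)), s(cons(0, 0)))))))  →  s(k(cons(e, s(0)), k(cons(e, s(0)), k(cons(e, s(0)), s(cons(0, 0))))))   [R3 at ε]
2. s(k(cons(e, s(0)), k(cons(e, s(0)), k(cons(e, s(0)), s(cons(0, 0))))))  →  s(k(cons(e, s(0)), k(cons(e, s(0)), s(cons(0, 0)))))   [R3 at 1]
3. s(k(cons(e, s(0)), k(cons(e, s(0)), s(cons(0, 0)))))  →  s(k(cons(e, s(0)), s(cons(0, 0))))   [R3 at 1]
4. s(k(cons(e, s(0)), s(cons(0, 0))))  →  s(s(cons(0, 0)))   [R3 at 1]

Reduce t₂ = s(s(cons(k(k(cons(e, s(0)), cons(e, s(0))), 0), 0))):
1. s(s(cons(k(k(cons(e, s(0)), cons(e, s(0))), 0), 0)))  →  s(s(cons(k(cons(e, s(0)), 0), 0)))   [R3 at 1.1.1.1]
2. s(s(cons(k(cons(e, s(0)), 0), 0)))  →  s(s(cons(0, 0)))   [R3 at 1.1.1]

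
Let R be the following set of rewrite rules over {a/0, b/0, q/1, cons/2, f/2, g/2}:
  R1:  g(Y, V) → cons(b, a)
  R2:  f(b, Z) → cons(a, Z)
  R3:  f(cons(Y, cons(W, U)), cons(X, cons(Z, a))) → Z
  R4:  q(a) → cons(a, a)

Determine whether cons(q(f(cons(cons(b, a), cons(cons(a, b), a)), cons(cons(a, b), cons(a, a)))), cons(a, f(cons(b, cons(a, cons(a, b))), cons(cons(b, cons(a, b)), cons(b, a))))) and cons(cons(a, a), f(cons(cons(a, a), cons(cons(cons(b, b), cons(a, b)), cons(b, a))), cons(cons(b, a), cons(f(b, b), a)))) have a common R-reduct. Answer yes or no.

yes — NF(t₁) = cons(cons(a, a), cons(a, b)), NF(t₂) = cons(cons(a, a), cons(a, b))

Reduce t₁ = cons(q(f(cons(cons(b, a), cons(cons(a, b), a)), cons(cons(a, b), cons(a, a)))), cons(a, f(cons(b, cons(a, cons(a, b))), cons(cons(b, cons(a, b)), cons(b, a))))):
1. cons(q(f(cons(cons(b, a), cons(cons(a, b), a)), cons(cons(a, b), cons(a, a)))), cons(a, f(cons(b, cons(a, cons(a, b))), cons(cons(b, cons(a, b)), cons(b, a)))))  →  cons(q(a), cons(a, f(cons(b, cons(a, cons(a, b))), cons(cons(b, cons(a, b)), cons(b, a)))))   [R3 at 1.1]
2. cons(q(a), cons(a, f(cons(b, cons(a, cons(a, b))), cons(cons(b, cons(a, b)), cons(b, a)))))  →  cons(cons(a, a), cons(a, f(cons(b, cons(a, cons(a, b))), cons(cons(b, cons(a, b)), cons(b, a)))))   [R4 at 1]
3. cons(cons(a, a), cons(a, f(cons(b, cons(a, cons(a, b))), cons(cons(b, cons(a, b)), cons(b, a)))))  →  cons(cons(a, a), cons(a, b))   [R3 at 2.2]

Reduce t₂ = cons(cons(a, a), f(cons(cons(a, a), cons(cons(cons(b, b), cons(a, b)), cons(b, a))), cons(cons(b, a), cons(f(b, b), a)))):
1. cons(cons(a, a), f(cons(cons(a, a), cons(cons(cons(b, b), cons(a, b)), cons(b, a))), cons(cons(b, a), cons(f(b, b), a))))  →  cons(cons(a, a), f(b, b))   [R3 at 2]
2. cons(cons(a, a), f(b, b))  →  cons(cons(a, a), cons(a, b))   [R2 at 2]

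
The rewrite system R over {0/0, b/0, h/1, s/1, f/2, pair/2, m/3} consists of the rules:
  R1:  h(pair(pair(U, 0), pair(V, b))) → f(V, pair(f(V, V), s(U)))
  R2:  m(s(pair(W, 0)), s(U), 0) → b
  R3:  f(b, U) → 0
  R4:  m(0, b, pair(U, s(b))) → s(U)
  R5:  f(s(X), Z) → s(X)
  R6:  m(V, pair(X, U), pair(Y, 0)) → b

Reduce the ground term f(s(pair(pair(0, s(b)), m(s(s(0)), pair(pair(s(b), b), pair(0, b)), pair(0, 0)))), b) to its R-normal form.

s(pair(pair(0, s(b)), b))

1. f(s(pair(pair(0, s(b)), m(s(s(0)), pair(pair(s(b), b), pair(0, b)), pair(0, 0)))), b)  →  s(pair(pair(0, s(b)), m(s(s(0)), pair(pair(s(b), b), pair(0, b)), pair(0, 0))))   [R5 at ε]
2. s(pair(pair(0, s(b)), m(s(s(0)), pair(pair(s(b), b), pair(0, b)), pair(0, 0))))  →  s(pair(pair(0, s(b)), b))   [R6 at 1.2]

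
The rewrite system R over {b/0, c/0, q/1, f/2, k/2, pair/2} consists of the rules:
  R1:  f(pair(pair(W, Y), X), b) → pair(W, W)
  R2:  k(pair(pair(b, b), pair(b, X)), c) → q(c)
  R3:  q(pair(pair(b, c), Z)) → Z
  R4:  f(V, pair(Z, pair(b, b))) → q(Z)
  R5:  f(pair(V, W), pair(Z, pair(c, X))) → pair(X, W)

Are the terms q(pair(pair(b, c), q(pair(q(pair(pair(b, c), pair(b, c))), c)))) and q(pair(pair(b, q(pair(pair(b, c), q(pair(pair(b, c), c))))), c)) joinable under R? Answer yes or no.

yes — NF(t₁) = c, NF(t₂) = c

Reduce t₁ = q(pair(pair(b, c), q(pair(q(pair(pair(b, c), pair(b, c))), c)))):
1. q(pair(pair(b, c), q(pair(q(pair(pair(b, c), pair(b, c))), c))))  →  q(pair(q(pair(pair(b, c), pair(b, c))), c))   [R3 at ε]
2. q(pair(q(pair(pair(b, c), pair(b, c))), c))  →  q(pair(pair(b, c), c))   [R3 at 1.1]
3. q(pair(pair(b, c), c))  →  c   [R3 at ε]

Reduce t₂ = q(pair(pair(b, q(pair(pair(b, c), q(pair(pair(b, c), c))))), c)):
1. q(pair(pair(b, q(pair(pair(b, c), q(pair(pair(b, c), c))))), c))  →  q(pair(pair(b, q(pair(pair(b, c), c))), c))   [R3 at 1.1.2]
2. q(pair(pair(b, q(pair(pair(b, c), c))), c))  →  q(pair(pair(b, c), c))   [R3 at 1.1.2]
3. q(pair(pair(b, c), c))  →  c   [R3 at ε]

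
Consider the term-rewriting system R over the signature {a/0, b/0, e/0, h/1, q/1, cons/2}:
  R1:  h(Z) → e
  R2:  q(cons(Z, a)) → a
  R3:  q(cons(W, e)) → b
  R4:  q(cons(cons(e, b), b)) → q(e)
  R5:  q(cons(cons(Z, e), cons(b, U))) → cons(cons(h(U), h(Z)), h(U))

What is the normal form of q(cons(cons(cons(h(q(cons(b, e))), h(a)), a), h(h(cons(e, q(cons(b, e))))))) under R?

b

1. q(cons(cons(cons(h(q(cons(b, e))), h(a)), a), h(h(cons(e, q(cons(b, e)))))))  →  q(cons(cons(cons(e, h(a)), a), h(h(cons(e, q(cons(b, e)))))))   [R1 at 1.1.1.1]
2. q(cons(cons(cons(e, h(a)), a), h(h(cons(e, q(cons(b, e)))))))  →  q(cons(cons(cons(e, e), a), h(h(cons(e, q(cons(b, e)))))))   [R1 at 1.1.1.2]
3. q(cons(cons(cons(e, e), a), h(h(cons(e, q(cons(b, e)))))))  →  q(cons(cons(cons(e, e), a), e))   [R1 at 1.2]
4. q(cons(cons(cons(e, e), a), e))  →  b   [R3 at ε]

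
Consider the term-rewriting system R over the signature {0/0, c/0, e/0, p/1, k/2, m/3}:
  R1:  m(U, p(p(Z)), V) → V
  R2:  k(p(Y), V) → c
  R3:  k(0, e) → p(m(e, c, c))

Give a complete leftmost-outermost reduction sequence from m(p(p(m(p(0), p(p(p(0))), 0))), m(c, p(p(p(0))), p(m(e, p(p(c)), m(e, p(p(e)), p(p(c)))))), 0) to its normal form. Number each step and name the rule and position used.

1. m(p(p(m(p(0), p(p(p(0))), 0))), m(c, p(p(p(0))), p(m(e, p(p(c)), m(e, p(p(e)), p(p(c)))))), 0)  →  m(p(p(0)), m(c, p(p(p(0))), p(m(e, p(p(c)), m(e, p(p(e)), p(p(c)))))), 0)   [R1 at 1.1.1]
2. m(p(p(0)), m(c, p(p(p(0))), p(m(e, p(p(c)), m(e, p(p(e)), p(p(c)))))), 0)  →  m(p(p(0)), p(m(e, p(p(c)), m(e, p(p(e)), p(p(c))))), 0)   [R1 at 2]
3. m(p(p(0)), p(m(e, p(p(c)), m(e, p(p(e)), p(p(c))))), 0)  →  m(p(p(0)), p(m(e, p(p(e)), p(p(c)))), 0)   [R1 at 2.1]
4. m(p(p(0)), p(m(e, p(p(e)), p(p(c)))), 0)  →  m(p(p(0)), p(p(p(c))), 0)   [R1 at 2.1]
5. m(p(p(0)), p(p(p(c))), 0)  →  0   [R1 at ε]

0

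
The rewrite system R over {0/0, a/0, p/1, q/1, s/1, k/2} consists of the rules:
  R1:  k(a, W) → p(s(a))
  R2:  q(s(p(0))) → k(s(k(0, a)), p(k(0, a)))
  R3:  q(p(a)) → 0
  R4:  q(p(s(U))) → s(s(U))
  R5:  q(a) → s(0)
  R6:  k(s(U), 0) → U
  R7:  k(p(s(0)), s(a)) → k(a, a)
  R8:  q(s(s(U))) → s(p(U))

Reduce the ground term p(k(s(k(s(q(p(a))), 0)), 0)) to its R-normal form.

1. p(k(s(k(s(q(p(a))), 0)), 0))  →  p(k(s(q(p(a))), 0))   [R6 at 1]
2. p(k(s(q(p(a))), 0))  →  p(q(p(a)))   [R6 at 1]
3. p(q(p(a)))  →  p(0)   [R3 at 1]

p(0)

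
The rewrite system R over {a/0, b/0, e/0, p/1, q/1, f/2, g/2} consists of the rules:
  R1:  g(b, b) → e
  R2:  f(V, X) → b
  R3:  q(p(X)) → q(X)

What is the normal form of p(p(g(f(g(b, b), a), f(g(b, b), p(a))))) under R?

p(p(e))

1. p(p(g(f(g(b, b), a), f(g(b, b), p(a)))))  →  p(p(g(b, f(g(b, b), p(a)))))   [R2 at 1.1.1]
2. p(p(g(b, f(g(b, b), p(a)))))  →  p(p(g(b, b)))   [R2 at 1.1.2]
3. p(p(g(b, b)))  →  p(p(e))   [R1 at 1.1]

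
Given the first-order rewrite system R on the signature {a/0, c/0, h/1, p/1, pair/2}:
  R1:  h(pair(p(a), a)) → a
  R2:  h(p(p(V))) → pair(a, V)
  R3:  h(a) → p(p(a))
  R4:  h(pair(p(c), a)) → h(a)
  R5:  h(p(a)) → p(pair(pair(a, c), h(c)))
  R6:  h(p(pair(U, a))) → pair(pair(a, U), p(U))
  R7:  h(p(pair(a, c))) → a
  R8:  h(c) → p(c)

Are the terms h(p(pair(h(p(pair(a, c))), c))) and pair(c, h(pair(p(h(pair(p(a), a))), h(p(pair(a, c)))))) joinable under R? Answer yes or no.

Reduce t₁ = h(p(pair(h(p(pair(a, c))), c))):
1. h(p(pair(h(p(pair(a, c))), c)))  →  h(p(pair(a, c)))   [R7 at 1.1.1]
2. h(p(pair(a, c)))  →  a   [R7 at ε]

Reduce t₂ = pair(c, h(pair(p(h(pair(p(a), a))), h(p(pair(a, c)))))):
1. pair(c, h(pair(p(h(pair(p(a), a))), h(p(pair(a, c))))))  →  pair(c, h(pair(p(a), h(p(pair(a, c))))))   [R1 at 2.1.1.1]
2. pair(c, h(pair(p(a), h(p(pair(a, c))))))  →  pair(c, h(pair(p(a), a)))   [R7 at 2.1.2]
3. pair(c, h(pair(p(a), a)))  →  pair(c, a)   [R1 at 2]

no — NF(t₁) = a, NF(t₂) = pair(c, a)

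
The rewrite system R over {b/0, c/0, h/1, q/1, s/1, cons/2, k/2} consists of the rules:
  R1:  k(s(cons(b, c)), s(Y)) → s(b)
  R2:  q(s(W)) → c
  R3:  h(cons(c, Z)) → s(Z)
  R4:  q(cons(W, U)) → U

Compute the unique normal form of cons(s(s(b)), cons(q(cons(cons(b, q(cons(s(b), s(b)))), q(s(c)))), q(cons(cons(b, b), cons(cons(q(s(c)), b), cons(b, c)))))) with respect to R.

1. cons(s(s(b)), cons(q(cons(cons(b, q(cons(s(b), s(b)))), q(s(c)))), q(cons(cons(b, b), cons(cons(q(s(c)), b), cons(b, c))))))  →  cons(s(s(b)), cons(q(s(c)), q(cons(cons(b, b), cons(cons(q(s(c)), b), cons(b, c))))))   [R4 at 2.1]
2. cons(s(s(b)), cons(q(s(c)), q(cons(cons(b, b), cons(cons(q(s(c)), b), cons(b, c))))))  →  cons(s(s(b)), cons(c, q(cons(cons(b, b), cons(cons(q(s(c)), b), cons(b, c))))))   [R2 at 2.1]
3. cons(s(s(b)), cons(c, q(cons(cons(b, b), cons(cons(q(s(c)), b), cons(b, c))))))  →  cons(s(s(b)), cons(c, cons(cons(q(s(c)), b), cons(b, c))))   [R4 at 2.2]
4. cons(s(s(b)), cons(c, cons(cons(q(s(c)), b), cons(b, c))))  →  cons(s(s(b)), cons(c, cons(cons(c, b), cons(b, c))))   [R2 at 2.2.1.1]

cons(s(s(b)), cons(c, cons(cons(c, b), cons(b, c))))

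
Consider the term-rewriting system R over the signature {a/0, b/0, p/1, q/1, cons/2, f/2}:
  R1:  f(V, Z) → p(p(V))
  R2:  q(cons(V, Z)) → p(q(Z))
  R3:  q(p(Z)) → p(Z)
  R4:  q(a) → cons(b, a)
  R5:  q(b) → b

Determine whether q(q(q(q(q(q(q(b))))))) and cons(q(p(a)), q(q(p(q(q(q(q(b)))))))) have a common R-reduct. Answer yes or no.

Reduce t₁ = q(q(q(q(q(q(q(b))))))):
1. q(q(q(q(q(q(q(b)))))))  →  q(q(q(q(q(q(b))))))   [R5 at 1.1.1.1.1.1]
2. q(q(q(q(q(q(b))))))  →  q(q(q(q(q(b)))))   [R5 at 1.1.1.1.1]
3. q(q(q(q(q(b)))))  →  q(q(q(q(b))))   [R5 at 1.1.1.1]
4. q(q(q(q(b))))  →  q(q(q(b)))   [R5 at 1.1.1]
5. q(q(q(b)))  →  q(q(b))   [R5 at 1.1]
6. q(q(b))  →  q(b)   [R5 at 1]
7. q(b)  →  b   [R5 at ε]

Reduce t₂ = cons(q(p(a)), q(q(p(q(q(q(q(b)))))))):
1. cons(q(p(a)), q(q(p(q(q(q(q(b))))))))  →  cons(p(a), q(q(p(q(q(q(q(b))))))))   [R3 at 1]
2. cons(p(a), q(q(p(q(q(q(q(b))))))))  →  cons(p(a), q(p(q(q(q(q(b)))))))   [R3 at 2.1]
3. cons(p(a), q(p(q(q(q(q(b)))))))  →  cons(p(a), p(q(q(q(q(b))))))   [R3 at 2]
4. cons(p(a), p(q(q(q(q(b))))))  →  cons(p(a), p(q(q(q(b)))))   [R5 at 2.1.1.1.1]
5. cons(p(a), p(q(q(q(b)))))  →  cons(p(a), p(q(q(b))))   [R5 at 2.1.1.1]
6. cons(p(a), p(q(q(b))))  →  cons(p(a), p(q(b)))   [R5 at 2.1.1]
7. cons(p(a), p(q(b)))  →  cons(p(a), p(b))   [R5 at 2.1]

no — NF(t₁) = b, NF(t₂) = cons(p(a), p(b))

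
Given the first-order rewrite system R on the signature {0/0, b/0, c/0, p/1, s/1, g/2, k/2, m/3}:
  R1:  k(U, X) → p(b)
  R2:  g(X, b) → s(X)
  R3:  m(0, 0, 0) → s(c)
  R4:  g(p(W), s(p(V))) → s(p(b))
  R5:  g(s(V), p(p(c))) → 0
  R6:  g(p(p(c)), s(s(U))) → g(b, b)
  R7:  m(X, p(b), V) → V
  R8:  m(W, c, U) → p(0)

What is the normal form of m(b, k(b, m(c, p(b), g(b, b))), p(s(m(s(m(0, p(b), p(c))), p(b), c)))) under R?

p(s(c))

1. m(b, k(b, m(c, p(b), g(b, b))), p(s(m(s(m(0, p(b), p(c))), p(b), c))))  →  m(b, p(b), p(s(m(s(m(0, p(b), p(c))), p(b), c))))   [R1 at 2]
2. m(b, p(b), p(s(m(s(m(0, p(b), p(c))), p(b), c))))  →  p(s(m(s(m(0, p(b), p(c))), p(b), c)))   [R7 at ε]
3. p(s(m(s(m(0, p(b), p(c))), p(b), c)))  →  p(s(c))   [R7 at 1.1]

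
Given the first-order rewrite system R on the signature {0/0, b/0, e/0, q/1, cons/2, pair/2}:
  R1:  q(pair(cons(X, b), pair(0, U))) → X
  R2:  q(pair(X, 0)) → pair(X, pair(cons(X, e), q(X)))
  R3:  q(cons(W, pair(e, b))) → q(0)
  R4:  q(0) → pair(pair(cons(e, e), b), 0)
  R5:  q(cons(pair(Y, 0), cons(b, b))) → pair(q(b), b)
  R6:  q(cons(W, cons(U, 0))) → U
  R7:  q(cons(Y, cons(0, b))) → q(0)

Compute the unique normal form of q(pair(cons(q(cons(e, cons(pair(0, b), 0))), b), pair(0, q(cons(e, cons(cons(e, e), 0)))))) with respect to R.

pair(0, b)

1. q(pair(cons(q(cons(e, cons(pair(0, b), 0))), b), pair(0, q(cons(e, cons(cons(e, e), 0))))))  →  q(cons(e, cons(pair(0, b), 0)))   [R1 at ε]
2. q(cons(e, cons(pair(0, b), 0)))  →  pair(0, b)   [R6 at ε]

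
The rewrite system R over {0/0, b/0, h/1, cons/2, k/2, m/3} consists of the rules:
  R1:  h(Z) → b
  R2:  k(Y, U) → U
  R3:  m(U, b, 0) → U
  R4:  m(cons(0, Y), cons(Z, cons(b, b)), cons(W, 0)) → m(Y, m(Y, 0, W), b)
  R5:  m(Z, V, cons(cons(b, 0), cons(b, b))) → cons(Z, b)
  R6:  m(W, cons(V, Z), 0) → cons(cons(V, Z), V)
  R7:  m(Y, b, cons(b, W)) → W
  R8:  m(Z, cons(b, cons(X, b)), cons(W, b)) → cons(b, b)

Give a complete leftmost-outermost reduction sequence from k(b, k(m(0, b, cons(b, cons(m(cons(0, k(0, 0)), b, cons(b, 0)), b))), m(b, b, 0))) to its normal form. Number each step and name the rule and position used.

b

1. k(b, k(m(0, b, cons(b, cons(m(cons(0, k(0, 0)), b, cons(b, 0)), b))), m(b, b, 0)))  →  k(m(0, b, cons(b, cons(m(cons(0, k(0, 0)), b, cons(b, 0)), b))), m(b, b, 0))   [R2 at ε]
2. k(m(0, b, cons(b, cons(m(cons(0, k(0, 0)), b, cons(b, 0)), b))), m(b, b, 0))  →  m(b, b, 0)   [R2 at ε]
3. m(b, b, 0)  →  b   [R3 at ε]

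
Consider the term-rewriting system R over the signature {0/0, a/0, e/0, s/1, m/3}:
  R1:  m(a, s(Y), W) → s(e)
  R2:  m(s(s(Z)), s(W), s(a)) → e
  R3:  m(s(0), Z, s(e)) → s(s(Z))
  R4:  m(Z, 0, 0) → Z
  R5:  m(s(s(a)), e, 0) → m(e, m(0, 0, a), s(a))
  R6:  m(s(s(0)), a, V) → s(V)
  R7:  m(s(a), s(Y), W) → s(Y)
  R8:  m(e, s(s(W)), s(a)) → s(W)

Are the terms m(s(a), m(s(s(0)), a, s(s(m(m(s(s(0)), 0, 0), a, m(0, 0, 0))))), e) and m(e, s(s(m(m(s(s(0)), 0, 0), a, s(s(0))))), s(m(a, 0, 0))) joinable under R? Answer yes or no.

yes — NF(t₁) = s(s(s(s(0)))), NF(t₂) = s(s(s(s(0))))

Reduce t₁ = m(s(a), m(s(s(0)), a, s(s(m(m(s(s(0)), 0, 0), a, m(0, 0, 0))))), e):
1. m(s(a), m(s(s(0)), a, s(s(m(m(s(s(0)), 0, 0), a, m(0, 0, 0))))), e)  →  m(s(a), s(s(s(m(m(s(s(0)), 0, 0), a, m(0, 0, 0))))), e)   [R6 at 2]
2. m(s(a), s(s(s(m(m(s(s(0)), 0, 0), a, m(0, 0, 0))))), e)  →  s(s(s(m(m(s(s(0)), 0, 0), a, m(0, 0, 0)))))   [R7 at ε]
3. s(s(s(m(m(s(s(0)), 0, 0), a, m(0, 0, 0)))))  →  s(s(s(m(s(s(0)), a, m(0, 0, 0)))))   [R4 at 1.1.1.1]
4. s(s(s(m(s(s(0)), a, m(0, 0, 0)))))  →  s(s(s(s(m(0, 0, 0)))))   [R6 at 1.1.1]
5. s(s(s(s(m(0, 0, 0)))))  →  s(s(s(s(0))))   [R4 at 1.1.1.1]

Reduce t₂ = m(e, s(s(m(m(s(s(0)), 0, 0), a, s(s(0))))), s(m(a, 0, 0))):
1. m(e, s(s(m(m(s(s(0)), 0, 0), a, s(s(0))))), s(m(a, 0, 0)))  →  m(e, s(s(m(s(s(0)), a, s(s(0))))), s(m(a, 0, 0)))   [R4 at 2.1.1.1]
2. m(e, s(s(m(s(s(0)), a, s(s(0))))), s(m(a, 0, 0)))  →  m(e, s(s(s(s(s(0))))), s(m(a, 0, 0)))   [R6 at 2.1.1]
3. m(e, s(s(s(s(s(0))))), s(m(a, 0, 0)))  →  m(e, s(s(s(s(s(0))))), s(a))   [R4 at 3.1]
4. m(e, s(s(s(s(s(0))))), s(a))  →  s(s(s(s(0))))   [R8 at ε]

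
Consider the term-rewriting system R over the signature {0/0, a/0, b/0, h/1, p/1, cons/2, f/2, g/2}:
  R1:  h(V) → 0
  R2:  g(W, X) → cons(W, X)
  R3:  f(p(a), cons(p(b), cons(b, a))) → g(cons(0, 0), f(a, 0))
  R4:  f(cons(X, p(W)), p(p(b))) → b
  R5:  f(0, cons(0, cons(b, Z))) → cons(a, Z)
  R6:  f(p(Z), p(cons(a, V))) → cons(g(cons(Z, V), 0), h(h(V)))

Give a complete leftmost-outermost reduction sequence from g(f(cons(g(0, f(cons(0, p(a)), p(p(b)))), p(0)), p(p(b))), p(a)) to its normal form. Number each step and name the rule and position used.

1. g(f(cons(g(0, f(cons(0, p(a)), p(p(b)))), p(0)), p(p(b))), p(a))  →  cons(f(cons(g(0, f(cons(0, p(a)), p(p(b)))), p(0)), p(p(b))), p(a))   [R2 at ε]
2. cons(f(cons(g(0, f(cons(0, p(a)), p(p(b)))), p(0)), p(p(b))), p(a))  →  cons(b, p(a))   [R4 at 1]

cons(b, p(a))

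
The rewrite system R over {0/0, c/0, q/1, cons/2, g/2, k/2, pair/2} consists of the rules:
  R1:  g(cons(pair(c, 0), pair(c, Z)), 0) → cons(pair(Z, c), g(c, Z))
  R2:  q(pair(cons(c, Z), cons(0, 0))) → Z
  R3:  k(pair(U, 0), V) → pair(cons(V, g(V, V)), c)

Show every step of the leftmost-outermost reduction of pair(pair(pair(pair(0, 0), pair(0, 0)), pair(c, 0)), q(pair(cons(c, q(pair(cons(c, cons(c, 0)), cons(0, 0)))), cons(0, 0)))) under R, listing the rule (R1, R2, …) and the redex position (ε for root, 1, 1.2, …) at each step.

1. pair(pair(pair(pair(0, 0), pair(0, 0)), pair(c, 0)), q(pair(cons(c, q(pair(cons(c, cons(c, 0)), cons(0, 0)))), cons(0, 0))))  →  pair(pair(pair(pair(0, 0), pair(0, 0)), pair(c, 0)), q(pair(cons(c, cons(c, 0)), cons(0, 0))))   [R2 at 2]
2. pair(pair(pair(pair(0, 0), pair(0, 0)), pair(c, 0)), q(pair(cons(c, cons(c, 0)), cons(0, 0))))  →  pair(pair(pair(pair(0, 0), pair(0, 0)), pair(c, 0)), cons(c, 0))   [R2 at 2]

pair(pair(pair(pair(0, 0), pair(0, 0)), pair(c, 0)), cons(c, 0))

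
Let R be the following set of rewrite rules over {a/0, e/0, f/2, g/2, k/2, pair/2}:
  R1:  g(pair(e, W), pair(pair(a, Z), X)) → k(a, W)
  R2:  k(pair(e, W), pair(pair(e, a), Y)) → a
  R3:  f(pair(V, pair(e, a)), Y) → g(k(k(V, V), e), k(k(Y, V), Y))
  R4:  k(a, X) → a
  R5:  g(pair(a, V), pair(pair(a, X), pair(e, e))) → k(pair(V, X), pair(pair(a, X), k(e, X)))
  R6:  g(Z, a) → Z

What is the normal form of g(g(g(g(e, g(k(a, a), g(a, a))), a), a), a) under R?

1. g(g(g(g(e, g(k(a, a), g(a, a))), a), a), a)  →  g(g(g(e, g(k(a, a), g(a, a))), a), a)   [R6 at ε]
2. g(g(g(e, g(k(a, a), g(a, a))), a), a)  →  g(g(e, g(k(a, a), g(a, a))), a)   [R6 at ε]
3. g(g(e, g(k(a, a), g(a, a))), a)  →  g(e, g(k(a, a), g(a, a)))   [R6 at ε]
4. g(e, g(k(a, a), g(a, a)))  →  g(e, g(a, g(a, a)))   [R4 at 2.1]
5. g(e, g(a, g(a, a)))  →  g(e, g(a, a))   [R6 at 2.2]
6. g(e, g(a, a))  →  g(e, a)   [R6 at 2]
7. g(e, a)  →  e   [R6 at ε]

e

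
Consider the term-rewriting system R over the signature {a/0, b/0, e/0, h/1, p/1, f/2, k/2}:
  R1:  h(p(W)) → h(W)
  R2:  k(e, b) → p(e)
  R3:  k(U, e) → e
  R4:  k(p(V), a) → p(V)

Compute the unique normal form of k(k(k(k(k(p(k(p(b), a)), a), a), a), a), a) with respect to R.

p(p(b))

1. k(k(k(k(k(p(k(p(b), a)), a), a), a), a), a)  →  k(k(k(k(p(k(p(b), a)), a), a), a), a)   [R4 at 1.1.1.1]
2. k(k(k(k(p(k(p(b), a)), a), a), a), a)  →  k(k(k(p(k(p(b), a)), a), a), a)   [R4 at 1.1.1]
3. k(k(k(p(k(p(b), a)), a), a), a)  →  k(k(p(k(p(b), a)), a), a)   [R4 at 1.1]
4. k(k(p(k(p(b), a)), a), a)  →  k(p(k(p(b), a)), a)   [R4 at 1]
5. k(p(k(p(b), a)), a)  →  p(k(p(b), a))   [R4 at ε]
6. p(k(p(b), a))  →  p(p(b))   [R4 at 1]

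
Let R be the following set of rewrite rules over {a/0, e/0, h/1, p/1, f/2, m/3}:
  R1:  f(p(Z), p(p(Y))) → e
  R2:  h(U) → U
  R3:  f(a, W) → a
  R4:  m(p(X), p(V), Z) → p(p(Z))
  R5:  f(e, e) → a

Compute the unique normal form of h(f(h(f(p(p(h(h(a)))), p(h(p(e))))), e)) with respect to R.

1. h(f(h(f(p(p(h(h(a)))), p(h(p(e))))), e))  →  f(h(f(p(p(h(h(a)))), p(h(p(e))))), e)   [R2 at ε]
2. f(h(f(p(p(h(h(a)))), p(h(p(e))))), e)  →  f(f(p(p(h(h(a)))), p(h(p(e)))), e)   [R2 at 1]
3. f(f(p(p(h(h(a)))), p(h(p(e)))), e)  →  f(f(p(p(h(a))), p(h(p(e)))), e)   [R2 at 1.1.1.1]
4. f(f(p(p(h(a))), p(h(p(e)))), e)  →  f(f(p(p(a)), p(h(p(e)))), e)   [R2 at 1.1.1.1]
5. f(f(p(p(a)), p(h(p(e)))), e)  →  f(f(p(p(a)), p(p(e))), e)   [R2 at 1.2.1]
6. f(f(p(p(a)), p(p(e))), e)  →  f(e, e)   [R1 at 1]
7. f(e, e)  →  a   [R5 at ε]

a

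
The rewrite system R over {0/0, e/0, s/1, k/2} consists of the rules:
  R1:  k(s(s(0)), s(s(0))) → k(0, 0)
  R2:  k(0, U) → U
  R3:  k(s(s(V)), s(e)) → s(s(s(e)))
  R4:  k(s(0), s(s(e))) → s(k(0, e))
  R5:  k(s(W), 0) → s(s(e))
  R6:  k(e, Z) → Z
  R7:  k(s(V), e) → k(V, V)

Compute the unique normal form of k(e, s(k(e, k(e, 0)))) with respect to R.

1. k(e, s(k(e, k(e, 0))))  →  s(k(e, k(e, 0)))   [R6 at ε]
2. s(k(e, k(e, 0)))  →  s(k(e, 0))   [R6 at 1]
3. s(k(e, 0))  →  s(0)   [R6 at 1]

s(0)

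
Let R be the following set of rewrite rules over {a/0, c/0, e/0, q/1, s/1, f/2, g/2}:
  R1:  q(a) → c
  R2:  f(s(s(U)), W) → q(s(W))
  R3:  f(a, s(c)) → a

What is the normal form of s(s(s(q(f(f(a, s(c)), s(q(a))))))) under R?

1. s(s(s(q(f(f(a, s(c)), s(q(a)))))))  →  s(s(s(q(f(a, s(q(a)))))))   [R3 at 1.1.1.1.1]
2. s(s(s(q(f(a, s(q(a)))))))  →  s(s(s(q(f(a, s(c))))))   [R1 at 1.1.1.1.2.1]
3. s(s(s(q(f(a, s(c))))))  →  s(s(s(q(a))))   [R3 at 1.1.1.1]
4. s(s(s(q(a))))  →  s(s(s(c)))   [R1 at 1.1.1]

s(s(s(c)))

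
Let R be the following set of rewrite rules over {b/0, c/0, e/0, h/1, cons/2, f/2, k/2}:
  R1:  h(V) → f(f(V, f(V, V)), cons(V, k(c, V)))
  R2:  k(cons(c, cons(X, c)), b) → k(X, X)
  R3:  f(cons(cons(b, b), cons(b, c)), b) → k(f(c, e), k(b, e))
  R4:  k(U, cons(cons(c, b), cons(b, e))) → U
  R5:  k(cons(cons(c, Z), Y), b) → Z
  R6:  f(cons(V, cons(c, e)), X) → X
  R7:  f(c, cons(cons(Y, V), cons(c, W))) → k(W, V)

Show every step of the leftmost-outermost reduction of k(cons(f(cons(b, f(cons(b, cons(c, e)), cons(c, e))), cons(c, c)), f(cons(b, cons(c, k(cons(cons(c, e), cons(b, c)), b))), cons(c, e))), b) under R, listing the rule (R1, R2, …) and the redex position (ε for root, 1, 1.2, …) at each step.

1. k(cons(f(cons(b, f(cons(b, cons(c, e)), cons(c, e))), cons(c, c)), f(cons(b, cons(c, k(cons(cons(c, e), cons(b, c)), b))), cons(c, e))), b)  →  k(cons(f(cons(b, cons(c, e)), cons(c, c)), f(cons(b, cons(c, k(cons(cons(c, e), cons(b, c)), b))), cons(c, e))), b)   [R6 at 1.1.1.2]
2. k(cons(f(cons(b, cons(c, e)), cons(c, c)), f(cons(b, cons(c, k(cons(cons(c, e), cons(b, c)), b))), cons(c, e))), b)  →  k(cons(cons(c, c), f(cons(b, cons(c, k(cons(cons(c, e), cons(b, c)), b))), cons(c, e))), b)   [R6 at 1.1]
3. k(cons(cons(c, c), f(cons(b, cons(c, k(cons(cons(c, e), cons(b, c)), b))), cons(c, e))), b)  →  c   [R5 at ε]

c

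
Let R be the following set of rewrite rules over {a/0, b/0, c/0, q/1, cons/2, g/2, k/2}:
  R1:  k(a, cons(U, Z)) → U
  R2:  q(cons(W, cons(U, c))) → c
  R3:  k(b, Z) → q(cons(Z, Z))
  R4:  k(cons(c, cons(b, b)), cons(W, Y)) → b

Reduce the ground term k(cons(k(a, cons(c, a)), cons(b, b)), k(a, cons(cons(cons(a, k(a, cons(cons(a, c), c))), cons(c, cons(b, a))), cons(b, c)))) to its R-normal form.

b

1. k(cons(k(a, cons(c, a)), cons(b, b)), k(a, cons(cons(cons(a, k(a, cons(cons(a, c), c))), cons(c, cons(b, a))), cons(b, c))))  →  k(cons(c, cons(b, b)), k(a, cons(cons(cons(a, k(a, cons(cons(a, c), c))), cons(c, cons(b, a))), cons(b, c))))   [R1 at 1.1]
2. k(cons(c, cons(b, b)), k(a, cons(cons(cons(a, k(a, cons(cons(a, c), c))), cons(c, cons(b, a))), cons(b, c))))  →  k(cons(c, cons(b, b)), cons(cons(a, k(a, cons(cons(a, c), c))), cons(c, cons(b, a))))   [R1 at 2]
3. k(cons(c, cons(b, b)), cons(cons(a, k(a, cons(cons(a, c), c))), cons(c, cons(b, a))))  →  b   [R4 at ε]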